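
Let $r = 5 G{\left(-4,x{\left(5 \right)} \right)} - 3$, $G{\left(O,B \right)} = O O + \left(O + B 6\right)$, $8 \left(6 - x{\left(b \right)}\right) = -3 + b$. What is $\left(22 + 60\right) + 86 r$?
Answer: $19819$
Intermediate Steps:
$x{\left(b \right)} = \frac{51}{8} - \frac{b}{8}$ ($x{\left(b \right)} = 6 - \frac{-3 + b}{8} = 6 - \left(- \frac{3}{8} + \frac{b}{8}\right) = \frac{51}{8} - \frac{b}{8}$)
$G{\left(O,B \right)} = O + O^{2} + 6 B$ ($G{\left(O,B \right)} = O^{2} + \left(O + 6 B\right) = O + O^{2} + 6 B$)
$r = \frac{459}{2}$ ($r = 5 \left(-4 + \left(-4\right)^{2} + 6 \left(\frac{51}{8} - \frac{5}{8}\right)\right) - 3 = 5 \left(-4 + 16 + 6 \left(\frac{51}{8} - \frac{5}{8}\right)\right) - 3 = 5 \left(-4 + 16 + 6 \cdot \frac{23}{4}\right) - 3 = 5 \left(-4 + 16 + \frac{69}{2}\right) - 3 = 5 \cdot \frac{93}{2} - 3 = \frac{465}{2} - 3 = \frac{459}{2} \approx 229.5$)
$\left(22 + 60\right) + 86 r = \left(22 + 60\right) + 86 \cdot \frac{459}{2} = 82 + 19737 = 19819$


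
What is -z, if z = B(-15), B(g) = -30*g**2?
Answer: 6750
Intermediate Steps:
z = -6750 (z = -30*(-15)**2 = -30*225 = -6750)
-z = -1*(-6750) = 6750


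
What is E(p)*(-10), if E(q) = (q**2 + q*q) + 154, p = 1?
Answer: -1560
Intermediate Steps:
E(q) = 154 + 2*q**2 (E(q) = (q**2 + q**2) + 154 = 2*q**2 + 154 = 154 + 2*q**2)
E(p)*(-10) = (154 + 2*1**2)*(-10) = (154 + 2*1)*(-10) = (154 + 2)*(-10) = 156*(-10) = -1560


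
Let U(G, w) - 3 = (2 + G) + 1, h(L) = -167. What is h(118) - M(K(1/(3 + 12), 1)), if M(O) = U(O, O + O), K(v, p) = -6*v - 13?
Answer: -798/5 ≈ -159.60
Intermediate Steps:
K(v, p) = -13 - 6*v
U(G, w) = 6 + G (U(G, w) = 3 + ((2 + G) + 1) = 3 + (3 + G) = 6 + G)
M(O) = 6 + O
h(118) - M(K(1/(3 + 12), 1)) = -167 - (6 + (-13 - 6/(3 + 12))) = -167 - (6 + (-13 - 6/15)) = -167 - (6 + (-13 - 6*1/15)) = -167 - (6 + (-13 - ⅖)) = -167 - (6 - 67/5) = -167 - 1*(-37/5) = -167 + 37/5 = -798/5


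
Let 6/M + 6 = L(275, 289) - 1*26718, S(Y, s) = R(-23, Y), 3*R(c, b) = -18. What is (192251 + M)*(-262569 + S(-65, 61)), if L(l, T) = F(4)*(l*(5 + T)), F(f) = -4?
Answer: -2945727795026475/58354 ≈ -5.0480e+10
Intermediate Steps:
R(c, b) = -6 (R(c, b) = (1/3)*(-18) = -6)
L(l, T) = -4*l*(5 + T)
S(Y, s) = -6
M = -1/58354 (M = 6/(-6 + (-4*275*(5 + 289) - 1*26718)) = 6/(-6 + (-4*275*294 - 26718)) = 6/(-6 + (-323400 - 26718)) = 6/(-6 - 350118) = 6/(-350124) = 6*(-1/350124) = -1/58354 ≈ -1.7137e-5)
(192251 + M)*(-262569 + S(-65, 61)) = (192251 - 1/58354)*(-262569 - 6) = (11218614853/58354)*(-262575) = -2945727795026475/58354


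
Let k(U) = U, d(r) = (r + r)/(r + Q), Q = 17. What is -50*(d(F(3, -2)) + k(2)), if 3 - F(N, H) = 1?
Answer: -2100/19 ≈ -110.53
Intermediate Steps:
F(N, H) = 2 (F(N, H) = 3 - 1*1 = 3 - 1 = 2)
d(r) = 2*r/(17 + r) (d(r) = (r + r)/(r + 17) = (2*r)/(17 + r) = 2*r/(17 + r))
-50*(d(F(3, -2)) + k(2)) = -50*(2*2/(17 + 2) + 2) = -50*(2*2/19 + 2) = -50*(2*2*(1/19) + 2) = -50*(4/19 + 2) = -50*42/19 = -2100/19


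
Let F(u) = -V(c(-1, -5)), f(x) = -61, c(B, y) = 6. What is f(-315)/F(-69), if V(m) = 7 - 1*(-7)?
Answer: 61/14 ≈ 4.3571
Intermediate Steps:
V(m) = 14 (V(m) = 7 + 7 = 14)
F(u) = -14 (F(u) = -1*14 = -14)
f(-315)/F(-69) = -61/(-14) = -61*(-1/14) = 61/14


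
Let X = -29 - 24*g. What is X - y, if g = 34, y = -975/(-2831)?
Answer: -2393170/2831 ≈ -845.34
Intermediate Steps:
y = 975/2831 (y = -975*(-1/2831) = 975/2831 ≈ 0.34440)
X = -845 (X = -29 - 24*34 = -29 - 816 = -845)
X - y = -845 - 1*975/2831 = -845 - 975/2831 = -2393170/2831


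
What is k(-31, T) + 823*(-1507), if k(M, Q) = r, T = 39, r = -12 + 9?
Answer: -1240264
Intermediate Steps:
r = -3
k(M, Q) = -3
k(-31, T) + 823*(-1507) = -3 + 823*(-1507) = -3 - 1240261 = -1240264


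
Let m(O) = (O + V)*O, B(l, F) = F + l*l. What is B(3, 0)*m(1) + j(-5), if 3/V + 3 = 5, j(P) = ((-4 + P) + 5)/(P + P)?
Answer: 229/10 ≈ 22.900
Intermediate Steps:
j(P) = (1 + P)/(2*P) (j(P) = (1 + P)/((2*P)) = (1 + P)*(1/(2*P)) = (1 + P)/(2*P))
V = 3/2 (V = 3/(-3 + 5) = 3/2 ≈ 1.5000)
B(l, F) = F + l²
m(O) = O*(3/2 + O) (m(O) = (O + 3/2)*O = (3/2 + O)*O = O*(3/2 + O))
B(3, 0)*m(1) + j(-5) = (0 + 3²)*((½)*1*(3 + 2*1)) + (½)*(1 - 5)/(-5) = (0 + 9)*((½)*1*(3 + 2)) + (½)*(-⅕)*(-4) = 9*((½)*1*5) + ⅖ = 9*(5/2) + ⅖ = 45/2 + ⅖ = 229/10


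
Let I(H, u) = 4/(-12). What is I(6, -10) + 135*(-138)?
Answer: -55891/3 ≈ -18630.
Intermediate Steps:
I(H, u) = -⅓ (I(H, u) = 4*(-1/12) = -⅓)
I(6, -10) + 135*(-138) = -⅓ + 135*(-138) = -⅓ - 18630 = -55891/3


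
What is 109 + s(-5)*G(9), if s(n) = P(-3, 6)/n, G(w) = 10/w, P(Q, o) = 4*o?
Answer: 311/3 ≈ 103.67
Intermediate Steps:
s(n) = 24/n (s(n) = (4*6)/n = 24/n)
109 + s(-5)*G(9) = 109 + (24/(-5))*(10/9) = 109 + (24*(-1/5))*(10*(1/9)) = 109 - 24/5*10/9 = 109 - 16/3 = 311/3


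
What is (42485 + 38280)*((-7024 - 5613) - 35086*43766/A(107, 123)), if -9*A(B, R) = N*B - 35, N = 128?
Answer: 1102242827242655/13661 ≈ 8.0685e+10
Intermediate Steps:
A(B, R) = 35/9 - 128*B/9 (A(B, R) = -(128*B - 35)/9 = -(-35 + 128*B)/9 = 35/9 - 128*B/9)
(42485 + 38280)*((-7024 - 5613) - 35086*43766/A(107, 123)) = (42485 + 38280)*((-7024 - 5613) - 35086*43766/(35/9 - 128/9*107)) = 80765*(-12637 - 35086*43766/(35/9 - 13696/9)) = 80765*(-12637 - 35086/((-13661/9*1/43766))) = 80765*(-12637 - 35086/(-13661/393894)) = 80765*(-12637 - 35086*(-393894/13661)) = 80765*(-12637 + 13820164884/13661) = 80765*(13647530827/13661) = 1102242827242655/13661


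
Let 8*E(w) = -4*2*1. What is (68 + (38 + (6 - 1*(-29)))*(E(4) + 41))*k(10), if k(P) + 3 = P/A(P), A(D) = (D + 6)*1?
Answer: -14193/2 ≈ -7096.5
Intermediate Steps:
A(D) = 6 + D (A(D) = (6 + D)*1 = 6 + D)
E(w) = -1 (E(w) = (-4*2*1)/8 = (-8*1)/8 = (⅛)*(-8) = -1)
k(P) = -3 + P/(6 + P)
(68 + (38 + (6 - 1*(-29)))*(E(4) + 41))*k(10) = (68 + (38 + (6 - 1*(-29)))*(-1 + 41))*(2*(-9 - 1*10)/(6 + 10)) = (68 + (38 + (6 + 29))*40)*(2*(-9 - 10)/16) = (68 + (38 + 35)*40)*(2*(1/16)*(-19)) = (68 + 73*40)*(-19/8) = (68 + 2920)*(-19/8) = 2988*(-19/8) = -14193/2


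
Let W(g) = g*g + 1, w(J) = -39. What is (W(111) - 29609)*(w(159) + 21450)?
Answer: -370131957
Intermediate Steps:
W(g) = 1 + g**2 (W(g) = g**2 + 1 = 1 + g**2)
(W(111) - 29609)*(w(159) + 21450) = ((1 + 111**2) - 29609)*(-39 + 21450) = ((1 + 12321) - 29609)*21411 = (12322 - 29609)*21411 = -17287*21411 = -370131957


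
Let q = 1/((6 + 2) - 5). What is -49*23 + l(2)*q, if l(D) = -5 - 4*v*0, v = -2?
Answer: -3386/3 ≈ -1128.7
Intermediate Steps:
l(D) = -5 (l(D) = -5 - (-8)*0 = -5 - 4*0 = -5 + 0 = -5)
q = ⅓ (q = 1/(8 - 5) = 1/3 = ⅓ ≈ 0.33333)
-49*23 + l(2)*q = -49*23 - 5*⅓ = -1127 - 5/3 = -3386/3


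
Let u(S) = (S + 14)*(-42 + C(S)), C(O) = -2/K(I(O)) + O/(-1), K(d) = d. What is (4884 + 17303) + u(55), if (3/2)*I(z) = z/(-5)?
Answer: 170641/11 ≈ 15513.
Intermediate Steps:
I(z) = -2*z/15 (I(z) = 2*(z/(-5))/3 = 2*(z*(-⅕))/3 = 2*(-z/5)/3 = -2*z/15)
C(O) = -O + 15/O (C(O) = -2*(-15/(2*O)) + O/(-1) = -(-15)/O + O*(-1) = 15/O - O = -O + 15/O)
u(S) = (14 + S)*(-42 - S + 15/S) (u(S) = (S + 14)*(-42 + (-S + 15/S)) = (14 + S)*(-42 - S + 15/S))
(4884 + 17303) + u(55) = (4884 + 17303) + (-573 - 1*55² - 56*55 + 210/55) = 22187 + (-573 - 1*3025 - 3080 + 210*(1/55)) = 22187 + (-573 - 3025 - 3080 + 42/11) = 22187 - 73416/11 = 170641/11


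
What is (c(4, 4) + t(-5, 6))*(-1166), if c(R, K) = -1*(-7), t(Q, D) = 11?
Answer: -20988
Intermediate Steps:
c(R, K) = 7
(c(4, 4) + t(-5, 6))*(-1166) = (7 + 11)*(-1166) = 18*(-1166) = -20988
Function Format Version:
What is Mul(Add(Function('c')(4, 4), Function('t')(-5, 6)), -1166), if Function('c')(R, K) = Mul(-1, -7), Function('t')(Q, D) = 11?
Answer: -20988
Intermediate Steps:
Function('c')(R, K) = 7
Mul(Add(Function('c')(4, 4), Function('t')(-5, 6)), -1166) = Mul(Add(7, 11), -1166) = Mul(18, -1166) = -20988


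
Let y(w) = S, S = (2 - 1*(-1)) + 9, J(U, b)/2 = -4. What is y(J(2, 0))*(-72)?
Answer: -864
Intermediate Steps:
J(U, b) = -8 (J(U, b) = 2*(-4) = -8)
S = 12 (S = (2 + 1) + 9 = 3 + 9 = 12)
y(w) = 12
y(J(2, 0))*(-72) = 12*(-72) = -864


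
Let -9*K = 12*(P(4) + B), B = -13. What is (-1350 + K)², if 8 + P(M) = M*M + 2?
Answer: 1811716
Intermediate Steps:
P(M) = -6 + M² (P(M) = -8 + (M*M + 2) = -8 + (M² + 2) = -8 + (2 + M²) = -6 + M²)
K = 4 (K = -4*((-6 + 4²) - 13)/3 = -4*((-6 + 16) - 13)/3 = -4*(10 - 13)/3 = -4*(-3)/3 = -⅑*(-36) = 4)
(-1350 + K)² = (-1350 + 4)² = (-1346)² = 1811716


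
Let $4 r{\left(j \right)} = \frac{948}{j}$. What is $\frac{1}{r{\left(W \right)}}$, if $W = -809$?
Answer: $- \frac{809}{237} \approx -3.4135$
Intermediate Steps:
$r{\left(j \right)} = \frac{237}{j}$ ($r{\left(j \right)} = \frac{948 \frac{1}{j}}{4} = \frac{237}{j}$)
$\frac{1}{r{\left(W \right)}} = \frac{1}{237 \frac{1}{-809}} = \frac{1}{237 \left(- \frac{1}{809}\right)} = \frac{1}{- \frac{237}{809}} = - \frac{809}{237}$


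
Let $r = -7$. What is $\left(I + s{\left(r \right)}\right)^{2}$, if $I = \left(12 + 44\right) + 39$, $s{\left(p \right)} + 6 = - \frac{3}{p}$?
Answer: $\frac{391876}{49} \approx 7997.5$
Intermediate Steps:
$s{\left(p \right)} = -6 - \frac{3}{p}$
$I = 95$ ($I = 56 + 39 = 95$)
$\left(I + s{\left(r \right)}\right)^{2} = \left(95 - \left(6 + \frac{3}{-7}\right)\right)^{2} = \left(95 - \frac{39}{7}\right)^{2} = \left(\frac{626}{7}\right)^{2} = \frac{391876}{49}$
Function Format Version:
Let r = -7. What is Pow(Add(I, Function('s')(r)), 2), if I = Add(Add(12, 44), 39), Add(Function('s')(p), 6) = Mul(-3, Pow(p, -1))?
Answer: Rational(391876, 49) ≈ 7997.5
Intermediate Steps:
Function('s')(p) = Add(-6, Mul(-3, Pow(p, -1)))
I = 95 (I = Add(56, 39) = 95)
Pow(Add(I, Function('s')(r)), 2) = Pow(Add(95, Add(-6, Mul(-3, Pow(-7, -1)))), 2) = Pow(Add(95, Add(-6, Mul(-3, Rational(-1, 7)))), 2) = Pow(Add(95, Add(-6, Rational(3, 7))), 2) = Pow(Add(95, Rational(-39, 7)), 2) = Pow(Rational(626, 7), 2) = Rational(391876, 49)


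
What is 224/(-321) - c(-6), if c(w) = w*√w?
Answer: -224/321 + 6*I*√6 ≈ -0.69782 + 14.697*I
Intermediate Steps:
c(w) = w^(3/2)
224/(-321) - c(-6) = 224/(-321) - (-6)^(3/2) = 224*(-1/321) - (-6)*I*√6 = -224/321 + 6*I*√6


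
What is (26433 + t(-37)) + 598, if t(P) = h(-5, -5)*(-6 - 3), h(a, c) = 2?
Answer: 27013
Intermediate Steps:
t(P) = -18 (t(P) = 2*(-6 - 3) = 2*(-9) = -18)
(26433 + t(-37)) + 598 = (26433 - 18) + 598 = 26415 + 598 = 27013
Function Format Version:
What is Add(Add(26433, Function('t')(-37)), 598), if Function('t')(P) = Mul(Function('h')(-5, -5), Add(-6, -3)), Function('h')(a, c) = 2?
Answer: 27013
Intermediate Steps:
Function('t')(P) = -18 (Function('t')(P) = Mul(2, Add(-6, -3)) = Mul(2, -9) = -18)
Add(Add(26433, Function('t')(-37)), 598) = Add(Add(26433, -18), 598) = Add(26415, 598) = 27013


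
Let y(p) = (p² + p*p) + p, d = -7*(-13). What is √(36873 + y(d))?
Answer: √53526 ≈ 231.36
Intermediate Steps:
d = 91
y(p) = p + 2*p² (y(p) = (p² + p²) + p = 2*p² + p = p + 2*p²)
√(36873 + y(d)) = √(36873 + 91*(1 + 2*91)) = √(36873 + 91*(1 + 182)) = √(36873 + 91*183) = √(36873 + 16653) = √53526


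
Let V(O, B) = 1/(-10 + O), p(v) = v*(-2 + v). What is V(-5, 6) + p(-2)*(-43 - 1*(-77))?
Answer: 4079/15 ≈ 271.93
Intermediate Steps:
V(-5, 6) + p(-2)*(-43 - 1*(-77)) = 1/(-10 - 5) + (-2*(-2 - 2))*(-43 - 1*(-77)) = 1/(-15) + (-2*(-4))*(-43 + 77) = -1/15 + 8*34 = -1/15 + 272 = 4079/15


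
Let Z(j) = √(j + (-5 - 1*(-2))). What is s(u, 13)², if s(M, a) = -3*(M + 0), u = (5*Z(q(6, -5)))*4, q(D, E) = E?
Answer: -28800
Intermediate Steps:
Z(j) = √(-3 + j) (Z(j) = √(j + (-5 + 2)) = √(j - 3) = √(-3 + j))
u = 40*I*√2 (u = (5*√(-3 - 5))*4 = (5*√(-8))*4 = (5*(2*I*√2))*4 = (10*I*√2)*4 = 40*I*√2 ≈ 56.569*I)
s(M, a) = -3*M
s(u, 13)² = (-120*I*√2)² = -28800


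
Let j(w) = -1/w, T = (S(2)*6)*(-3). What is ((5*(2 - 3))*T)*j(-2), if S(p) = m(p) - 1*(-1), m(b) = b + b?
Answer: 225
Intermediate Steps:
m(b) = 2*b
S(p) = 1 + 2*p (S(p) = 2*p - 1*(-1) = 2*p + 1 = 1 + 2*p)
T = -90 (T = ((1 + 2*2)*6)*(-3) = ((1 + 4)*6)*(-3) = (5*6)*(-3) = 30*(-3) = -90)
((5*(2 - 3))*T)*j(-2) = ((5*(2 - 3))*(-90))*(-1/(-2)) = ((5*(-1))*(-90))*(-1*(-½)) = -5*(-90)*(½) = 450*(½) = 225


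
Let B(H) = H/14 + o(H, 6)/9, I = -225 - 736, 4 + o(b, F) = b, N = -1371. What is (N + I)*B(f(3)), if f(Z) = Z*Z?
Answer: -176066/63 ≈ -2794.7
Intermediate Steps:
o(b, F) = -4 + b
f(Z) = Z²
I = -961
B(H) = -4/9 + 23*H/126 (B(H) = H/14 + (-4 + H)/9 = H*(1/14) + (-4 + H)*(⅑) = H/14 + (-4/9 + H/9) = -4/9 + 23*H/126)
(N + I)*B(f(3)) = (-1371 - 961)*(-4/9 + (23/126)*3²) = -2332*(-4/9 + (23/126)*9) = -2332*(-4/9 + 23/14) = -2332*151/126 = -176066/63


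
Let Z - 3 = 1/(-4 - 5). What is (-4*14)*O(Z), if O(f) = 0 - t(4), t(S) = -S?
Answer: -224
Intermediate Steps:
Z = 26/9 (Z = 3 + 1/(-4 - 5) = 3 + 1/(-9) = 3 - ⅑ = 26/9 ≈ 2.8889)
O(f) = 4 (O(f) = 0 - (-1)*4 = 0 - 1*(-4) = 0 + 4 = 4)
(-4*14)*O(Z) = -4*14*4 = -56*4 = -224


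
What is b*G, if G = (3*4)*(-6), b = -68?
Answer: 4896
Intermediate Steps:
G = -72 (G = 12*(-6) = -72)
b*G = -68*(-72) = 4896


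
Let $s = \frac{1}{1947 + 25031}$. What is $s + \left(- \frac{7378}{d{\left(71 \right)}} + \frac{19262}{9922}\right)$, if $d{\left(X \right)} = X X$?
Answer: $\frac{7862139315}{16455527858} \approx 0.47778$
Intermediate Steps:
$s = \frac{1}{26978} \approx 3.7067 \cdot 10^{-5}$
$d{\left(X \right)} = X^{2}$
$s + \left(- \frac{7378}{d{\left(71 \right)}} + \frac{19262}{9922}\right) = \frac{1}{26978} + \left(- \frac{7378}{71^{2}} + \frac{19262}{9922}\right) = \frac{1}{26978} + \left(- \frac{7378}{5041} + 19262 \cdot \frac{1}{9922}\right) = \frac{1}{26978} + \left(\left(-7378\right) \frac{1}{5041} + \frac{9631}{4961}\right) = \frac{1}{26978} + \left(- \frac{7378}{5041} + \frac{9631}{4961}\right) = \frac{1}{26978} + \frac{11947613}{25008401} = \frac{7862139315}{16455527858}$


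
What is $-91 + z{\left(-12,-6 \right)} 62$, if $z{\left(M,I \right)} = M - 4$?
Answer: $-1083$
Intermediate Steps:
$z{\left(M,I \right)} = -4 + M$ ($z{\left(M,I \right)} = M - 4 = -4 + M$)
$-91 + z{\left(-12,-6 \right)} 62 = -91 + \left(-4 - 12\right) 62 = -91 - 992 = -1083$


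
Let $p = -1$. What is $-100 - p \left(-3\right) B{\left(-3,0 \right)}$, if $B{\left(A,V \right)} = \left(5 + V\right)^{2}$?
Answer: $-175$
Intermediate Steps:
$-100 - p \left(-3\right) B{\left(-3,0 \right)} = -100 - \left(-1\right) \left(-3\right) \left(5 + 0\right)^{2} = -100 - 3 \cdot 5^{2} = -100 - 3 \cdot 25 = -100 - 75 = -175$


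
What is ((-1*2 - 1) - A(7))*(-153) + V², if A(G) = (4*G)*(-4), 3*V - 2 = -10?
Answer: -150029/9 ≈ -16670.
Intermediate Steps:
V = -8/3 (V = ⅔ + (⅓)*(-10) = ⅔ - 10/3 = -8/3 ≈ -2.6667)
A(G) = -16*G
((-1*2 - 1) - A(7))*(-153) + V² = ((-1*2 - 1) - (-16)*7)*(-153) + (-8/3)² = ((-2 - 1) - 1*(-112))*(-153) + 64/9 = (-3 + 112)*(-153) + 64/9 = 109*(-153) + 64/9 = -16677 + 64/9 = -150029/9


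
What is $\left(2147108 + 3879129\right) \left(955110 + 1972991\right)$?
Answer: $17645430585937$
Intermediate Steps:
$\left(2147108 + 3879129\right) \left(955110 + 1972991\right) = 6026237 \cdot 2928101 = 17645430585937$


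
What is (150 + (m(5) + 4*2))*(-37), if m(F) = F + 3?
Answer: -6142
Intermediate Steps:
m(F) = 3 + F
(150 + (m(5) + 4*2))*(-37) = (150 + ((3 + 5) + 4*2))*(-37) = (150 + (8 + 8))*(-37) = (150 + 16)*(-37) = 166*(-37) = -6142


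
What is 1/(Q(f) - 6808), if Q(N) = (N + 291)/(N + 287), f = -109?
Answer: -89/605821 ≈ -0.00014691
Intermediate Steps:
Q(N) = (291 + N)/(287 + N)
1/(Q(f) - 6808) = 1/((291 - 109)/(287 - 109) - 6808) = 1/(182/178 - 6808) = 1/((1/178)*182 - 6808) = 1/(91/89 - 6808) = 1/(-605821/89) = -89/605821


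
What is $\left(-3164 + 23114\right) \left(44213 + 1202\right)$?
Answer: $906029250$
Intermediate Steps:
$\left(-3164 + 23114\right) \left(44213 + 1202\right) = 19950 \cdot 45415 = 906029250$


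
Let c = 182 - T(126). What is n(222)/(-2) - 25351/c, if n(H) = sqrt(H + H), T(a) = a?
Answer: -25351/56 - sqrt(111) ≈ -463.23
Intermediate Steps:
n(H) = sqrt(2)*sqrt(H) (n(H) = sqrt(2*H) = sqrt(2)*sqrt(H))
c = 56 (c = 182 - 1*126 = 182 - 126 = 56)
n(222)/(-2) - 25351/c = (sqrt(2)*sqrt(222))/(-2) - 25351/56 = (2*sqrt(111))*(-1/2) - 25351*1/56 = -sqrt(111) - 25351/56 = -25351/56 - sqrt(111)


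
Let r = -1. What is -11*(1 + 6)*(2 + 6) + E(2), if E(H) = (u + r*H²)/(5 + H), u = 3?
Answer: -4313/7 ≈ -616.14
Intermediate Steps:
E(H) = (3 - H²)/(5 + H)
-11*(1 + 6)*(2 + 6) + E(2) = -11*(1 + 6)*(2 + 6) + (3 - 1*2²)/(5 + 2) = -77*8 + (3 - 1*4)/7 = -11*56 + (3 - 4)/7 = -616 + (⅐)*(-1) = -616 - ⅐ = -4313/7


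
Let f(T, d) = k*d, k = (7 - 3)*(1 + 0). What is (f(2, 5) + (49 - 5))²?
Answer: 4096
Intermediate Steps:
k = 4 (k = 4*1 = 4)
f(T, d) = 4*d
(f(2, 5) + (49 - 5))² = (4*5 + (49 - 5))² = (20 + 44)² = 64² = 4096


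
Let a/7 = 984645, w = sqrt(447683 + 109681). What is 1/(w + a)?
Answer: 2297505/15835587489287 - 2*sqrt(139341)/47506762467861 ≈ 1.4507e-7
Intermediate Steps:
w = 2*sqrt(139341) (w = sqrt(557364) = 2*sqrt(139341) ≈ 746.57)
a = 6892515 (a = 7*984645 = 6892515)
1/(w + a) = 1/(2*sqrt(139341) + 6892515) = 1/(6892515 + 2*sqrt(139341))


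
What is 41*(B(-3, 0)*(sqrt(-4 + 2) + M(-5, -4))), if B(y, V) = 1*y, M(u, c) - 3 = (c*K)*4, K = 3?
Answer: 5535 - 123*I*sqrt(2) ≈ 5535.0 - 173.95*I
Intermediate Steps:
M(u, c) = 3 + 12*c (M(u, c) = 3 + (c*3)*4 = 3 + (3*c)*4 = 3 + 12*c)
B(y, V) = y
41*(B(-3, 0)*(sqrt(-4 + 2) + M(-5, -4))) = 41*(-3*(sqrt(-4 + 2) + (3 + 12*(-4)))) = 41*(-3*(sqrt(-2) + (3 - 48))) = 41*(-3*(I*sqrt(2) - 45)) = 41*(-3*(-45 + I*sqrt(2))) = 41*(135 - 3*I*sqrt(2)) = 5535 - 123*I*sqrt(2)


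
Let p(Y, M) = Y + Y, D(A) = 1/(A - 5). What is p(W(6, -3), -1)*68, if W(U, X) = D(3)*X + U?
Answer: 1020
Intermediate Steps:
D(A) = 1/(-5 + A)
W(U, X) = U - X/2 (W(U, X) = X/(-5 + 3) + U = X/(-2) + U = -X/2 + U = U - X/2)
p(Y, M) = 2*Y
p(W(6, -3), -1)*68 = (2*(6 - ½*(-3)))*68 = (2*(6 + 3/2))*68 = (2*(15/2))*68 = 15*68 = 1020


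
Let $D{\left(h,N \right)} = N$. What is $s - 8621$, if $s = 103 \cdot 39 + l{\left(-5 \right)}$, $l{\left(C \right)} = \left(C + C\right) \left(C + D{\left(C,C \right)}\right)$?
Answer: $-4504$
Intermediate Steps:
$l{\left(C \right)} = 4 C^{2}$ ($l{\left(C \right)} = \left(C + C\right) \left(C + C\right) = 2 C 2 C = 4 C^{2}$)
$s = 4117$ ($s = 103 \cdot 39 + 4 \left(-5\right)^{2} = 4017 + 4 \cdot 25 = 4017 + 100 = 4117$)
$s - 8621 = 4117 - 8621 = -4504$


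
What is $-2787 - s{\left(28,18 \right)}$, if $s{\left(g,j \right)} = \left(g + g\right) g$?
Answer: $-4355$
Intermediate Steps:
$s{\left(g,j \right)} = 2 g^{2}$ ($s{\left(g,j \right)} = 2 g g = 2 g^{2}$)
$-2787 - s{\left(28,18 \right)} = -2787 - 2 \cdot 28^{2} = -2787 - 2 \cdot 784 = -2787 - 1568 = -4355$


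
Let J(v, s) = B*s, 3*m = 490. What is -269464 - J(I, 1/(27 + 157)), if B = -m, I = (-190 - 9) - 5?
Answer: -74371819/276 ≈ -2.6946e+5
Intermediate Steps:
I = -204 (I = -199 - 5 = -204)
m = 490/3 (m = (⅓)*490 = 490/3 ≈ 163.33)
B = -490/3 (B = -1*490/3 = -490/3 ≈ -163.33)
J(v, s) = -490*s/3
-269464 - J(I, 1/(27 + 157)) = -269464 - (-490)/(3*(27 + 157)) = -269464 - (-490)/(3*184) = -269464 - 1*(-245/276) = -269464 + 245/276 = -74371819/276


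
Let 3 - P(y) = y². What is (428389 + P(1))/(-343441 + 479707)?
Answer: 142797/45422 ≈ 3.1438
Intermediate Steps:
P(y) = 3 - y²
(428389 + P(1))/(-343441 + 479707) = (428389 + (3 - 1*1²))/(-343441 + 479707) = (428389 + (3 - 1*1))/136266 = (428389 + (3 - 1))*(1/136266) = (428389 + 2)*(1/136266) = 428391*(1/136266) = 142797/45422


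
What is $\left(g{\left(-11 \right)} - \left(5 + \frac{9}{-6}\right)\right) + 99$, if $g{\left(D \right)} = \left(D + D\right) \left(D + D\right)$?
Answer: $\frac{1159}{2} \approx 579.5$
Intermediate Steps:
$g{\left(D \right)} = 4 D^{2}$ ($g{\left(D \right)} = 2 D 2 D = 4 D^{2}$)
$\left(g{\left(-11 \right)} - \left(5 + \frac{9}{-6}\right)\right) + 99 = \left(4 \left(-11\right)^{2} - \left(5 + \frac{9}{-6}\right)\right) + 99 = \left(4 \cdot 121 - \frac{7}{2}\right) + 99 = \left(484 + \left(-5 + \frac{3}{2}\right)\right) + 99 = \left(484 - \frac{7}{2}\right) + 99 = \frac{961}{2} + 99 = \frac{1159}{2}$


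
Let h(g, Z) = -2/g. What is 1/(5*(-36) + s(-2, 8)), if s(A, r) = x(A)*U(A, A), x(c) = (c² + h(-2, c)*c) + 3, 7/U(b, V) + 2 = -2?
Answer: -4/755 ≈ -0.0052980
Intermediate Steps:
U(b, V) = -7/4 (U(b, V) = 7/(-2 - 2) = 7/(-4) = 7*(-¼) = -7/4)
x(c) = 3 + c + c² (x(c) = (c² + (-2/(-2))*c) + 3 = (c² + (-2*(-½))*c) + 3 = (c² + 1*c) + 3 = (c² + c) + 3 = (c + c²) + 3 = 3 + c + c²)
s(A, r) = -21/4 - 7*A/4 - 7*A²/4 (s(A, r) = (3 + A + A²)*(-7/4) = -21/4 - 7*A/4 - 7*A²/4)
1/(5*(-36) + s(-2, 8)) = 1/(5*(-36) + (-21/4 - 7/4*(-2) - 7/4*(-2)²)) = 1/(-180 + (-21/4 + 7/2 - 7/4*4)) = 1/(-180 + (-21/4 + 7/2 - 7)) = 1/(-180 - 35/4) = 1/(-755/4) = -4/755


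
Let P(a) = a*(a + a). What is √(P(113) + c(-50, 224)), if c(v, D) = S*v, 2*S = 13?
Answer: √25213 ≈ 158.79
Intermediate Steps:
S = 13/2 (S = (½)*13 = 13/2 ≈ 6.5000)
P(a) = 2*a² (P(a) = a*(2*a) = 2*a²)
c(v, D) = 13*v/2
√(P(113) + c(-50, 224)) = √(2*113² + (13/2)*(-50)) = √(2*12769 - 325) = √(25538 - 325) = √25213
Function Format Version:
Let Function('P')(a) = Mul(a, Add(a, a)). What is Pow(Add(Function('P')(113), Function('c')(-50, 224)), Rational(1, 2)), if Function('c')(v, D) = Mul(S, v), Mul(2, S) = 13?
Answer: Pow(25213, Rational(1, 2)) ≈ 158.79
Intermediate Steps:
S = Rational(13, 2) (S = Mul(Rational(1, 2), 13) = Rational(13, 2) ≈ 6.5000)
Function('P')(a) = Mul(2, Pow(a, 2)) (Function('P')(a) = Mul(a, Mul(2, a)) = Mul(2, Pow(a, 2)))
Function('c')(v, D) = Mul(Rational(13, 2), v)
Pow(Add(Function('P')(113), Function('c')(-50, 224)), Rational(1, 2)) = Pow(Add(Mul(2, Pow(113, 2)), Mul(Rational(13, 2), -50)), Rational(1, 2)) = Pow(Add(Mul(2, 12769), -325), Rational(1, 2)) = Pow(Add(25538, -325), Rational(1, 2)) = Pow(25213, Rational(1, 2))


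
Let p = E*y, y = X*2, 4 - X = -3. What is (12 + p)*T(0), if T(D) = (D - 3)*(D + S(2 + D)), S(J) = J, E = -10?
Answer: 768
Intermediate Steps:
X = 7 (X = 4 - 1*(-3) = 4 + 3 = 7)
y = 14 (y = 7*2 = 14)
p = -140 (p = -10*14 = -140)
T(D) = (-3 + D)*(2 + 2*D) (T(D) = (D - 3)*(D + (2 + D)) = (-3 + D)*(2 + 2*D))
(12 + p)*T(0) = (12 - 140)*(-6 - 4*0 + 2*0²) = -128*(-6 + 0 + 2*0) = -128*(-6 + 0 + 0) = -128*(-6) = 768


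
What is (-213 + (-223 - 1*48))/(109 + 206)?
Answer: -484/315 ≈ -1.5365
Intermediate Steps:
(-213 + (-223 - 1*48))/(109 + 206) = (-213 + (-223 - 48))/315 = (-213 - 271)*(1/315) = -484*1/315 = -484/315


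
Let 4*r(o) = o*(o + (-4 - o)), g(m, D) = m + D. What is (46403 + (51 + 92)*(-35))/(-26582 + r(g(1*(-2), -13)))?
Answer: -41398/26567 ≈ -1.5582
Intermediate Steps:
g(m, D) = D + m
r(o) = -o (r(o) = (o*(o + (-4 - o)))/4 = (o*(-4))/4 = (-4*o)/4 = -o)
(46403 + (51 + 92)*(-35))/(-26582 + r(g(1*(-2), -13))) = (46403 + (51 + 92)*(-35))/(-26582 - (-13 + 1*(-2))) = (46403 + 143*(-35))/(-26582 - (-13 - 2)) = (46403 - 5005)/(-26582 - 1*(-15)) = 41398/(-26582 + 15) = 41398/(-26567) = 41398*(-1/26567) = -41398/26567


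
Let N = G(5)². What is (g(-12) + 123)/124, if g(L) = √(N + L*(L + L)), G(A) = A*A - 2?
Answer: 123/124 + √817/124 ≈ 1.2224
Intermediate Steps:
G(A) = -2 + A² (G(A) = A² - 2 = -2 + A²)
N = 529 (N = (-2 + 5²)² = (-2 + 25)² = 23² = 529)
g(L) = √(529 + 2*L²) (g(L) = √(529 + L*(L + L)) = √(529 + L*(2*L)) = √(529 + 2*L²))
(g(-12) + 123)/124 = (√(529 + 2*(-12)²) + 123)/124 = (√(529 + 2*144) + 123)/124 = (√(529 + 288) + 123)/124 = (√817 + 123)/124 = (123 + √817)/124 = 123/124 + √817/124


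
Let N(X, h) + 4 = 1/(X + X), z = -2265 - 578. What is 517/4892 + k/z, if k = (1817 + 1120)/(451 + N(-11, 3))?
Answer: 14136756535/136756931348 ≈ 0.10337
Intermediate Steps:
z = -2843
N(X, h) = -4 + 1/(2*X) (N(X, h) = -4 + 1/(X + X) = -4 + 1/(2*X))
k = 64614/9833 (k = (1817 + 1120)/(451 + (-4 + (1/2)/(-11))) = 2937/(451 + (-4 + (1/2)*(-1/11))) = 2937/(451 + (-4 - 1/22)) = 2937/(451 - 89/22) = 2937/(9833/22) = 2937*(22/9833) = 64614/9833 ≈ 6.5711)
517/4892 + k/z = 517/4892 + (64614/9833)/(-2843) = 517*(1/4892) + (64614/9833)*(-1/2843) = 517/4892 - 64614/27955219 = 14136756535/136756931348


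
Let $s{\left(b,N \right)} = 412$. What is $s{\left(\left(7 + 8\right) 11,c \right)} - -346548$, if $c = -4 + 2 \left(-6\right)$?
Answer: $346960$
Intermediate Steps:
$c = -16$ ($c = -4 - 12 = -16$)
$s{\left(\left(7 + 8\right) 11,c \right)} - -346548 = 412 - -346548 = 412 + 346548 = 346960$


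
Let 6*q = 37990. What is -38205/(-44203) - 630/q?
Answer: 128432061/167927197 ≈ 0.76481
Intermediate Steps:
q = 18995/3 (q = (⅙)*37990 = 18995/3 ≈ 6331.7)
-38205/(-44203) - 630/q = -38205/(-44203) - 630/18995/3 = -38205*(-1/44203) - 630*3/18995 = 38205/44203 - 378/3799 = 128432061/167927197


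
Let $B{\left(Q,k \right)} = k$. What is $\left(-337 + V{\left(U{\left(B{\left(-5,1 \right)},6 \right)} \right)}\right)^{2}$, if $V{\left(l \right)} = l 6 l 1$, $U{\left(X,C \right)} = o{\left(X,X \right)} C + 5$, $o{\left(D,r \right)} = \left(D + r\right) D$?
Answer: $1951609$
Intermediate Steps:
$o{\left(D,r \right)} = D \left(D + r\right)$
$U{\left(X,C \right)} = 5 + 2 C X^{2}$ ($U{\left(X,C \right)} = X \left(X + X\right) C + 5 = X 2 X C + 5 = 2 X^{2} C + 5 = 2 C X^{2} + 5 = 5 + 2 C X^{2}$)
$V{\left(l \right)} = 6 l^{2}$ ($V{\left(l \right)} = 6 l l = 6 l^{2}$)
$\left(-337 + V{\left(U{\left(B{\left(-5,1 \right)},6 \right)} \right)}\right)^{2} = \left(-337 + 6 \left(5 + 2 \cdot 6 \cdot 1^{2}\right)^{2}\right)^{2} = \left(-337 + 6 \left(5 + 2 \cdot 6 \cdot 1\right)^{2}\right)^{2} = \left(-337 + 6 \left(5 + 12\right)^{2}\right)^{2} = \left(-337 + 6 \cdot 17^{2}\right)^{2} = \left(-337 + 6 \cdot 289\right)^{2} = \left(-337 + 1734\right)^{2} = 1397^{2} = 1951609$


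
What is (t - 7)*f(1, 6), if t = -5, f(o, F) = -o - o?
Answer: 24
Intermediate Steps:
f(o, F) = -2*o
(t - 7)*f(1, 6) = (-5 - 7)*(-2*1) = -12*(-2) = 24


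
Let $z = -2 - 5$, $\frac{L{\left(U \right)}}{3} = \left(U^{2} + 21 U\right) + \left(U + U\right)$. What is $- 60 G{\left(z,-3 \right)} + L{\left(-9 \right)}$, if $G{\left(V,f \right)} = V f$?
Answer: $-1638$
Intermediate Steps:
$L{\left(U \right)} = 3 U^{2} + 69 U$ ($L{\left(U \right)} = 3 \left(\left(U^{2} + 21 U\right) + \left(U + U\right)\right) = 3 \left(\left(U^{2} + 21 U\right) + 2 U\right) = 3 \left(U^{2} + 23 U\right) = 3 U^{2} + 69 U$)
$z = -7$
$- 60 G{\left(z,-3 \right)} + L{\left(-9 \right)} = - 60 \left(\left(-7\right) \left(-3\right)\right) + 3 \left(-9\right) \left(23 - 9\right) = \left(-60\right) 21 + 3 \left(-9\right) 14 = -1260 - 378 = -1638$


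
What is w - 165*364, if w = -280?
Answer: -60340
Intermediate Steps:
w - 165*364 = -280 - 165*364 = -280 - 60060 = -60340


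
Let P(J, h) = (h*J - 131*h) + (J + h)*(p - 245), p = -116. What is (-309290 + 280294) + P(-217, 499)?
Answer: -304450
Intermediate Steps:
P(J, h) = -492*h - 361*J + J*h (P(J, h) = (h*J - 131*h) + (J + h)*(-116 - 245) = (J*h - 131*h) + (J + h)*(-361) = (-131*h + J*h) + (-361*J - 361*h) = -492*h - 361*J + J*h)
(-309290 + 280294) + P(-217, 499) = (-309290 + 280294) + (-492*499 - 361*(-217) - 217*499) = -28996 + (-245508 + 78337 - 108283) = -28996 - 275454 = -304450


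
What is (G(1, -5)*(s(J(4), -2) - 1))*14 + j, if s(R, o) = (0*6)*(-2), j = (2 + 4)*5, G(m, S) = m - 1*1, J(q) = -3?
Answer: 30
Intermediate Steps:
G(m, S) = -1 + m (G(m, S) = m - 1 = -1 + m)
j = 30 (j = 6*5 = 30)
s(R, o) = 0 (s(R, o) = 0*(-2) = 0)
(G(1, -5)*(s(J(4), -2) - 1))*14 + j = ((-1 + 1)*(0 - 1))*14 + 30 = (0*(-1))*14 + 30 = 0*14 + 30 = 0 + 30 = 30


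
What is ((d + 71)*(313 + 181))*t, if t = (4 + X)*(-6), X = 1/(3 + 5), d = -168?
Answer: 2371941/2 ≈ 1.1860e+6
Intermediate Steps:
X = ⅛ (X = 1/8 = ⅛ ≈ 0.12500)
t = -99/4 (t = (4 + ⅛)*(-6) = (33/8)*(-6) = -99/4 ≈ -24.750)
((d + 71)*(313 + 181))*t = ((-168 + 71)*(313 + 181))*(-99/4) = -97*494*(-99/4) = -47918*(-99/4) = 2371941/2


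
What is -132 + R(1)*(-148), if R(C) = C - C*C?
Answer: -132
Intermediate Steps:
R(C) = C - C²
-132 + R(1)*(-148) = -132 + (1*(1 - 1*1))*(-148) = -132 + (1*(1 - 1))*(-148) = -132 + (1*0)*(-148) = -132 + 0*(-148) = -132 + 0 = -132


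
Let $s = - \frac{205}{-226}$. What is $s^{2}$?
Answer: $\frac{42025}{51076} \approx 0.82279$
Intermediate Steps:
$s = \frac{205}{226}$ ($s = \left(-205\right) \left(- \frac{1}{226}\right) = \frac{205}{226} \approx 0.90708$)
$s^{2} = \left(\frac{205}{226}\right)^{2} = \frac{42025}{51076}$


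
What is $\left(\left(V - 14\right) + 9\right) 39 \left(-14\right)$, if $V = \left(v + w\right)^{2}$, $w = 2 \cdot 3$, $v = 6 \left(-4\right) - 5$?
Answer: $-286104$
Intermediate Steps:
$v = -29$ ($v = -24 - 5 = -29$)
$w = 6$
$V = 529$ ($V = \left(-29 + 6\right)^{2} = \left(-23\right)^{2} = 529$)
$\left(\left(V - 14\right) + 9\right) 39 \left(-14\right) = \left(\left(529 - 14\right) + 9\right) 39 \left(-14\right) = \left(515 + 9\right) 39 \left(-14\right) = 524 \cdot 39 \left(-14\right) = 20436 \left(-14\right) = -286104$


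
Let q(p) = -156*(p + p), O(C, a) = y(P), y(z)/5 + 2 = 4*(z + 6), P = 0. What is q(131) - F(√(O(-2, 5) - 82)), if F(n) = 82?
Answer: -40954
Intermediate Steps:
y(z) = 110 + 20*z (y(z) = -10 + 5*(4*(z + 6)) = -10 + 5*(4*(6 + z)) = -10 + 5*(24 + 4*z) = -10 + (120 + 20*z) = 110 + 20*z)
O(C, a) = 110 (O(C, a) = 110 + 20*0 = 110 + 0 = 110)
q(p) = -312*p
q(131) - F(√(O(-2, 5) - 82)) = -312*131 - 1*82 = -40872 - 82 = -40954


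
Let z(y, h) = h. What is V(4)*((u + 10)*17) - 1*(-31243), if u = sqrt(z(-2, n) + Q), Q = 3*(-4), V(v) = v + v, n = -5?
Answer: 32603 + 136*I*sqrt(17) ≈ 32603.0 + 560.74*I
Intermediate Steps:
V(v) = 2*v
Q = -12
u = I*sqrt(17) (u = sqrt(-5 - 12) = sqrt(-17) = I*sqrt(17) ≈ 4.1231*I)
V(4)*((u + 10)*17) - 1*(-31243) = (2*4)*((I*sqrt(17) + 10)*17) - 1*(-31243) = 8*((10 + I*sqrt(17))*17) + 31243 = 8*(170 + 17*I*sqrt(17)) + 31243 = (1360 + 136*I*sqrt(17)) + 31243 = 32603 + 136*I*sqrt(17)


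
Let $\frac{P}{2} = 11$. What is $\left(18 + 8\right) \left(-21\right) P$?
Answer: $-12012$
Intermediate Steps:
$P = 22$ ($P = 2 \cdot 11 = 22$)
$\left(18 + 8\right) \left(-21\right) P = \left(18 + 8\right) \left(-21\right) 22 = 26 \left(-21\right) 22 = \left(-546\right) 22 = -12012$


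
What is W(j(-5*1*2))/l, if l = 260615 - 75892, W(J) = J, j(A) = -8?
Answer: -8/184723 ≈ -4.3308e-5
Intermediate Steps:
l = 184723
W(j(-5*1*2))/l = -8/184723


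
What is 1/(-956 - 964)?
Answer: -1/1920 ≈ -0.00052083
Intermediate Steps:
1/(-956 - 964) = 1/(-1920) = -1/1920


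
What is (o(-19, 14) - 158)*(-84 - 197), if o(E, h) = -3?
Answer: 45241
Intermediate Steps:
(o(-19, 14) - 158)*(-84 - 197) = (-3 - 158)*(-84 - 197) = -161*(-281) = 45241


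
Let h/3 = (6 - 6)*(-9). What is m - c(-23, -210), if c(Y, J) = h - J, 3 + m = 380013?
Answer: 379800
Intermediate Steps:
m = 380010 (m = -3 + 380013 = 380010)
h = 0 (h = 3*((6 - 6)*(-9)) = 3*(0*(-9)) = 3*0 = 0)
c(Y, J) = -J (c(Y, J) = 0 - J = -J)
m - c(-23, -210) = 380010 - (-1)*(-210) = 380010 - 1*210 = 380010 - 210 = 379800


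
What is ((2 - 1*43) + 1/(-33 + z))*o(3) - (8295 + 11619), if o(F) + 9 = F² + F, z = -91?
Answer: -2484591/124 ≈ -20037.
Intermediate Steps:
o(F) = -9 + F + F² (o(F) = -9 + (F² + F) = -9 + (F + F²) = -9 + F + F²)
((2 - 1*43) + 1/(-33 + z))*o(3) - (8295 + 11619) = ((2 - 1*43) + 1/(-33 - 91))*(-9 + 3 + 3²) - (8295 + 11619) = ((2 - 43) + 1/(-124))*(-9 + 3 + 9) - 1*19914 = (-41 - 1/124)*3 - 19914 = -5085/124*3 - 19914 = -15255/124 - 19914 = -2484591/124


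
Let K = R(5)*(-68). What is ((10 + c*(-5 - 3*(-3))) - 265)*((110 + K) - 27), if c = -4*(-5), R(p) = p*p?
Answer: 282975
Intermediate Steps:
R(p) = p²
K = -1700 (K = 5²*(-68) = 25*(-68) = -1700)
c = 20
((10 + c*(-5 - 3*(-3))) - 265)*((110 + K) - 27) = ((10 + 20*(-5 - 3*(-3))) - 265)*((110 - 1700) - 27) = ((10 + 20*(-5 + 9)) - 265)*(-1590 - 27) = ((10 + 20*4) - 265)*(-1617) = ((10 + 80) - 265)*(-1617) = (90 - 265)*(-1617) = -175*(-1617) = 282975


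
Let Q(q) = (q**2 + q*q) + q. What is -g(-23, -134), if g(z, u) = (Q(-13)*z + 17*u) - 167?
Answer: 9920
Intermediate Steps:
Q(q) = q + 2*q**2 (Q(q) = (q**2 + q**2) + q = 2*q**2 + q = q + 2*q**2)
g(z, u) = -167 + 17*u + 325*z (g(z, u) = ((-13*(1 + 2*(-13)))*z + 17*u) - 167 = ((-13*(1 - 26))*z + 17*u) - 167 = ((-13*(-25))*z + 17*u) - 167 = (325*z + 17*u) - 167 = (17*u + 325*z) - 167 = -167 + 17*u + 325*z)
-g(-23, -134) = -(-167 + 17*(-134) + 325*(-23)) = -(-167 - 2278 - 7475) = -1*(-9920) = 9920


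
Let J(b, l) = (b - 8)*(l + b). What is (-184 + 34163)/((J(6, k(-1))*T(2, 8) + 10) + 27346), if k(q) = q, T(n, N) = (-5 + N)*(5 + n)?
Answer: 33979/27146 ≈ 1.2517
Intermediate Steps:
J(b, l) = (-8 + b)*(b + l)
(-184 + 34163)/((J(6, k(-1))*T(2, 8) + 10) + 27346) = (-184 + 34163)/(((6² - 8*6 - 8*(-1) + 6*(-1))*(-25 - 5*2 + 5*8 + 8*2) + 10) + 27346) = 33979/(((36 - 48 + 8 - 6)*(-25 - 10 + 40 + 16) + 10) + 27346) = 33979/((-10*21 + 10) + 27346) = 33979/((-210 + 10) + 27346) = 33979/(-200 + 27346) = 33979/27146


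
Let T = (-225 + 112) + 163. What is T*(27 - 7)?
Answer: 1000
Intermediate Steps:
T = 50 (T = -113 + 163 = 50)
T*(27 - 7) = 50*(27 - 7) = 50*20 = 1000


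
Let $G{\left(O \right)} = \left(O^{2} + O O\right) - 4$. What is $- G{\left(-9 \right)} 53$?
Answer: $-8374$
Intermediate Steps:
$G{\left(O \right)} = -4 + 2 O^{2}$ ($G{\left(O \right)} = \left(O^{2} + O^{2}\right) - 4 = 2 O^{2} - 4 = -4 + 2 O^{2}$)
$- G{\left(-9 \right)} 53 = - (-4 + 2 \left(-9\right)^{2}) 53 = - (-4 + 2 \cdot 81) 53 = - (-4 + 162) 53 = \left(-1\right) 158 \cdot 53 = \left(-158\right) 53 = -8374$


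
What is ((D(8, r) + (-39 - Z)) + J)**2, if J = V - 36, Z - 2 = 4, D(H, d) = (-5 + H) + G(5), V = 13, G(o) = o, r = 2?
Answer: 3600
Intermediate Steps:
D(H, d) = H (D(H, d) = (-5 + H) + 5 = H)
Z = 6 (Z = 2 + 4 = 6)
J = -23 (J = 13 - 36 = -23)
((D(8, r) + (-39 - Z)) + J)**2 = ((8 + (-39 - 1*6)) - 23)**2 = ((8 + (-39 - 6)) - 23)**2 = ((8 - 45) - 23)**2 = (-37 - 23)**2 = (-60)**2 = 3600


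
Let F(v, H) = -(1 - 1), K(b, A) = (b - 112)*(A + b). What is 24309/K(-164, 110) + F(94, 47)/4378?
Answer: 2701/1656 ≈ 1.6310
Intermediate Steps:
K(b, A) = (-112 + b)*(A + b)
F(v, H) = 0 (F(v, H) = -1*0 = 0)
24309/K(-164, 110) + F(94, 47)/4378 = 24309/((-164)**2 - 112*110 - 112*(-164) + 110*(-164)) + 0/4378 = 24309/(26896 - 12320 + 18368 - 18040) + 0*(1/4378) = 24309/14904 + 0 = 24309*(1/14904) + 0 = 2701/1656 + 0 = 2701/1656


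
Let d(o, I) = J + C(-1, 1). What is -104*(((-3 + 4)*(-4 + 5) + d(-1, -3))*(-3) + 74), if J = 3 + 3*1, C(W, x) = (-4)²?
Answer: -520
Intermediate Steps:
C(W, x) = 16
J = 6 (J = 3 + 3 = 6)
d(o, I) = 22 (d(o, I) = 6 + 16 = 22)
-104*(((-3 + 4)*(-4 + 5) + d(-1, -3))*(-3) + 74) = -104*(((-3 + 4)*(-4 + 5) + 22)*(-3) + 74) = -104*((1*1 + 22)*(-3) + 74) = -104*((1 + 22)*(-3) + 74) = -104*(23*(-3) + 74) = -104*(-69 + 74) = -104*5 = -520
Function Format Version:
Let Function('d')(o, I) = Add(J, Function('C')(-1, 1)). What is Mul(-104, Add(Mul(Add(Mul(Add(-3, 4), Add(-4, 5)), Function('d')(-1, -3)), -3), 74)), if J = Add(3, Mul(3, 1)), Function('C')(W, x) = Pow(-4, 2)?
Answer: -520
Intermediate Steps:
Function('C')(W, x) = 16
J = 6 (J = Add(3, 3) = 6)
Function('d')(o, I) = 22 (Function('d')(o, I) = Add(6, 16) = 22)
Mul(-104, Add(Mul(Add(Mul(Add(-3, 4), Add(-4, 5)), Function('d')(-1, -3)), -3), 74)) = Mul(-104, Add(Mul(Add(Mul(Add(-3, 4), Add(-4, 5)), 22), -3), 74)) = Mul(-104, Add(Mul(Add(Mul(1, 1), 22), -3), 74)) = Mul(-104, Add(Mul(Add(1, 22), -3), 74)) = Mul(-104, Add(Mul(23, -3), 74)) = Mul(-104, Add(-69, 74)) = Mul(-104, 5) = -520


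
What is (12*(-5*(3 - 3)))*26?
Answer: 0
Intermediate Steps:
(12*(-5*(3 - 3)))*26 = (12*(-5*0))*26 = (12*0)*26 = 0*26 = 0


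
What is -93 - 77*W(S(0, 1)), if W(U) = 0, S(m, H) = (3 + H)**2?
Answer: -93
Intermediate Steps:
-93 - 77*W(S(0, 1)) = -93 - 77*0 = -93 + 0 = -93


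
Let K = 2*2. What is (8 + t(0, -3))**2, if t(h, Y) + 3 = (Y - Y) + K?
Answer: 81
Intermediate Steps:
K = 4
t(h, Y) = 1 (t(h, Y) = -3 + ((Y - Y) + 4) = -3 + (0 + 4) = -3 + 4 = 1)
(8 + t(0, -3))**2 = (8 + 1)**2 = 9**2 = 81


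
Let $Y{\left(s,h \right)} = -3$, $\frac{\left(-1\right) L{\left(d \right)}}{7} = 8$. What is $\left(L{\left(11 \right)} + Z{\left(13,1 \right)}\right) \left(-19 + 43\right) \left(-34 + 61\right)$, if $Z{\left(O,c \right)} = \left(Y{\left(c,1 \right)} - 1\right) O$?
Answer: $-69984$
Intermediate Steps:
$L{\left(d \right)} = -56$ ($L{\left(d \right)} = \left(-7\right) 8 = -56$)
$Z{\left(O,c \right)} = - 4 O$ ($Z{\left(O,c \right)} = \left(-3 - 1\right) O = - 4 O$)
$\left(L{\left(11 \right)} + Z{\left(13,1 \right)}\right) \left(-19 + 43\right) \left(-34 + 61\right) = \left(-56 - 52\right) \left(-19 + 43\right) \left(-34 + 61\right) = \left(-56 - 52\right) 24 \cdot 27 = \left(-108\right) 648 = -69984$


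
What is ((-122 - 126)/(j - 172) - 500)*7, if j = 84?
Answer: -38283/11 ≈ -3480.3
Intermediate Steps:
((-122 - 126)/(j - 172) - 500)*7 = ((-122 - 126)/(84 - 172) - 500)*7 = (-248/(-88) - 500)*7 = (-248*(-1/88) - 500)*7 = (31/11 - 500)*7 = -5469/11*7 = -38283/11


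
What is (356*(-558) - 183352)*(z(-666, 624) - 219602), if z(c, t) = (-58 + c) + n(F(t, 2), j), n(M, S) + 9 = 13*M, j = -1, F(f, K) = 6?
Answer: 84138174000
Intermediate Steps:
n(M, S) = -9 + 13*M
z(c, t) = 11 + c (z(c, t) = (-58 + c) + (-9 + 13*6) = (-58 + c) + (-9 + 78) = (-58 + c) + 69 = 11 + c)
(356*(-558) - 183352)*(z(-666, 624) - 219602) = (356*(-558) - 183352)*((11 - 666) - 219602) = (-198648 - 183352)*(-655 - 219602) = -382000*(-220257) = 84138174000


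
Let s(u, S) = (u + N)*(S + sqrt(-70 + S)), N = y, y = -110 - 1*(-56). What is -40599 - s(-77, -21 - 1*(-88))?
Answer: -31822 + 131*I*sqrt(3) ≈ -31822.0 + 226.9*I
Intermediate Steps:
y = -54 (y = -110 + 56 = -54)
N = -54
s(u, S) = (-54 + u)*(S + sqrt(-70 + S)) (s(u, S) = (u - 54)*(S + sqrt(-70 + S)) = (-54 + u)*(S + sqrt(-70 + S)))
-40599 - s(-77, -21 - 1*(-88)) = -40599 - (-54*(-21 - 1*(-88)) - 54*sqrt(-70 + (-21 - 1*(-88))) + (-21 - 1*(-88))*(-77) - 77*sqrt(-70 + (-21 - 1*(-88)))) = -40599 - (-54*(-21 + 88) - 54*sqrt(-70 + (-21 + 88)) + (-21 + 88)*(-77) - 77*sqrt(-70 + (-21 + 88))) = -40599 - (-54*67 - 54*sqrt(-70 + 67) + 67*(-77) - 77*sqrt(-70 + 67)) = -40599 - (-3618 - 54*I*sqrt(3) - 5159 - 77*I*sqrt(3)) = -40599 - (-8777 - 131*I*sqrt(3)) = -40599 + (8777 + 131*I*sqrt(3)) = -31822 + 131*I*sqrt(3)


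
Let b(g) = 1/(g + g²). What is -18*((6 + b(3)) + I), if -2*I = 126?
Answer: 2049/2 ≈ 1024.5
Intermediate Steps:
I = -63 (I = -½*126 = -63)
-18*((6 + b(3)) + I) = -18*((6 + 1/(3*(1 + 3))) - 63) = -18*((6 + (⅓)/4) - 63) = -18*((6 + (⅓)*(¼)) - 63) = -18*((6 + 1/12) - 63) = -18*(73/12 - 63) = -18*(-683/12) = 2049/2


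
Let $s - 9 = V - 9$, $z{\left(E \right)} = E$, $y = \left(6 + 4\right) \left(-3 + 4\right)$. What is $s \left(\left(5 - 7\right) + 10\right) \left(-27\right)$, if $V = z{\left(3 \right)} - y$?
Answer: $1512$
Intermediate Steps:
$y = 10$ ($y = 10 \cdot 1 = 10$)
$V = -7$ ($V = 3 - 10 = -7$)
$s = -7$ ($s = 9 - 16 = -7$)
$s \left(\left(5 - 7\right) + 10\right) \left(-27\right) = - 7 \left(\left(5 - 7\right) + 10\right) \left(-27\right) = - 7 \left(-2 + 10\right) \left(-27\right) = \left(-7\right) 8 \left(-27\right) = \left(-56\right) \left(-27\right) = 1512$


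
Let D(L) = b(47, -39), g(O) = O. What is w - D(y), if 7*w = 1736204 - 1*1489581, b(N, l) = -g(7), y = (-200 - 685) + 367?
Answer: 246672/7 ≈ 35239.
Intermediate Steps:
y = -518 (y = -885 + 367 = -518)
b(N, l) = -7 (b(N, l) = -1*7 = -7)
D(L) = -7
w = 246623/7 (w = (1736204 - 1*1489581)/7 = (1736204 - 1489581)/7 = (⅐)*246623 = 246623/7 ≈ 35232.)
w - D(y) = 246623/7 - 1*(-7) = 246623/7 + 7 = 246672/7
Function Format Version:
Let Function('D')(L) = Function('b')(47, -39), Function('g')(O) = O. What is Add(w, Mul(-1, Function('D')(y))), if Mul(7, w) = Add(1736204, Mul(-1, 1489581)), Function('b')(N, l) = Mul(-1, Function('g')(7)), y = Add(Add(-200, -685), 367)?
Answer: Rational(246672, 7) ≈ 35239.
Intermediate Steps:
y = -518 (y = Add(-885, 367) = -518)
Function('b')(N, l) = -7 (Function('b')(N, l) = Mul(-1, 7) = -7)
Function('D')(L) = -7
w = Rational(246623, 7) (w = Mul(Rational(1, 7), Add(1736204, Mul(-1, 1489581))) = Mul(Rational(1, 7), Add(1736204, -1489581)) = Mul(Rational(1, 7), 246623) = Rational(246623, 7) ≈ 35232.)
Add(w, Mul(-1, Function('D')(y))) = Add(Rational(246623, 7), Mul(-1, -7)) = Add(Rational(246623, 7), 7) = Rational(246672, 7)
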